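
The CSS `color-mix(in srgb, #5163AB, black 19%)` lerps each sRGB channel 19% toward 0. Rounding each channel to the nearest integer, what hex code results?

#42508B

#5163AB is rgb(81, 99, 171).
Lerp each channel 19% toward 0:
  R: 81 + 0.19×(0−81) = 81 − 15.39 = 65.61 → 66
  G: 99 + 0.19×(0−99) = 99 − 18.81 = 80.19 → 80
  B: 171 + 0.19×(0−171) = 171 − 32.49 = 138.51 → 139
rgb(66, 80, 139) = #42508B.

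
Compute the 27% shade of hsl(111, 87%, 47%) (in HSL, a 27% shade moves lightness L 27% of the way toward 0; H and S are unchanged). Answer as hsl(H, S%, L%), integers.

L moves 27% from 47 toward 0: 47 − 12.69 = 34.31 → 34.
H and S are unchanged.

hsl(111, 87%, 34%)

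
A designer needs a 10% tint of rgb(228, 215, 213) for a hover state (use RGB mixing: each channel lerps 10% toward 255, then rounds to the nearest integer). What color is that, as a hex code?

#E7DBD9

Per channel, c → c + 0.1(255 − c):
  R: 228 + 2.7 = 230.7 → 231
  G: 215 + 0.1×(255−215) = 215 + 4 = 219 → 219
  B: 213 + 0.1×(255−213) = 213 + 4.2 = 217.2 → 217
rgb(231, 219, 217) = #E7DBD9.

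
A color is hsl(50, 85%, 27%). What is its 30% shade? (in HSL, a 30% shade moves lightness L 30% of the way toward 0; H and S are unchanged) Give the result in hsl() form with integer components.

L moves 30% from 27 toward 0: 27 − 8.1 = 18.9 → 19.
H and S are unchanged.

hsl(50, 85%, 19%)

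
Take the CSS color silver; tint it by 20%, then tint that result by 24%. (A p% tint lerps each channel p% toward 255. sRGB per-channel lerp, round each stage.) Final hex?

#d9d9d9

CSS silver is rgb(192, 192, 192).
Lerp each channel 20% toward 255:
  R: 192 + 0.2×(255−192) = 192 + 12.6 = 204.6 → 205
  G: 192 + 12.6 = 204.6 → 205
  B: 192 + 0.2×(255−192) = 192 + 12.6 = 204.6 → 205
After the tint: rgb(205, 205, 205) = #cdcdcd.
A 24% tint moves each channel 24% toward 255:
  R: 205 + 0.24×(255−205) = 205 + 12 = 217 → 217
  G: 205 + 0.24×(255−205) = 205 + 12 = 217 → 217
  B: 205 + 0.24×(255−205) = 205 + 12 = 217 → 217
rgb(217, 217, 217) = #d9d9d9.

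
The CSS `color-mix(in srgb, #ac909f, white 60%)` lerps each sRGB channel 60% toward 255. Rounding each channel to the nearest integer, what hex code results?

#ded3d9

#ac909f is rgb(172, 144, 159).
Per channel, c → c + 0.6(255 − c):
  R: 172 + 0.6×(255−172) = 172 + 49.8 = 221.8 → 222
  G: 144 + 66.6 = 210.6 → 211
  B: 159 + 0.6×(255−159) = 159 + 57.6 = 216.6 → 217
rgb(222, 211, 217) = #ded3d9.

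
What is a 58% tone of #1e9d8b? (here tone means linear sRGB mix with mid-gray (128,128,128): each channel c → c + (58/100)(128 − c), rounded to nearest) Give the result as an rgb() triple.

rgb(87, 140, 133)

#1e9d8b is rgb(30, 157, 139).
A 58% tone moves each channel 58% toward 128:
  R: 30 + 0.58×(128−30) = 30 + 56.84 = 86.84 → 87
  G: 157 + 0.58×(128−157) = 157 − 16.82 = 140.18 → 140
  B: 139 + 0.58×(128−139) = 139 − 6.38 = 132.62 → 133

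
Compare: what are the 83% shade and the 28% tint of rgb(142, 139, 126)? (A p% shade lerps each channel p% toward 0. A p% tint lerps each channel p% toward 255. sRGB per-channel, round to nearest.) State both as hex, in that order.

83% shade:
  R: 142 − 117.86 = 24.14 → 24
  G: 139 + 0.83×(0−139) = 139 − 115.37 = 23.63 → 24
  B: 126 + 0.83×(0−126) = 126 − 104.58 = 21.42 → 21
  → #181815
28% tint:
  R: 142 + 31.64 = 173.64 → 174
  G: 139 + 0.28×(255−139) = 139 + 32.48 = 171.48 → 171
  B: 126 + 36.12 = 162.12 → 162
  → #AEABA2

#181815, #AEABA2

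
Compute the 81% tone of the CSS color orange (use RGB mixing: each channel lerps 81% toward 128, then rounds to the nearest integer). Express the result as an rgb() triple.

CSS orange is rgb(255, 165, 0).
An 81% tone moves each channel 81% toward 128:
  R: 255 + 0.81×(128−255) = 255 − 102.87 = 152.13 → 152
  G: 165 + 0.81×(128−165) = 165 − 29.97 = 135.03 → 135
  B: 0 + 0.81×(128−0) = 0 + 103.68 = 103.68 → 104

rgb(152, 135, 104)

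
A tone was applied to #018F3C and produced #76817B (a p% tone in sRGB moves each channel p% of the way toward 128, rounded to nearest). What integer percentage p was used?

#018F3C is rgb(1, 143, 60); #76817B is rgb(118, 129, 123).
On the R channel (widest range): 118 ≈ 1 + (p/100)(128 − 1), so p ≈ 100×(118 − 1)/(128 − 1) = 11700/127 = 92.13.
p = 92 reproduces all three channels after rounding.

92%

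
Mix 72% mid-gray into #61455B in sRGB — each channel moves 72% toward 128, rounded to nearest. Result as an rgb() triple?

rgb(119, 111, 118)

#61455B is rgb(97, 69, 91).
A 72% tone moves each channel 72% toward 128:
  R: 97 + 22.32 = 119.32 → 119
  G: 69 + 42.48 = 111.48 → 111
  B: 91 + 0.72×(128−91) = 91 + 26.64 = 117.64 → 118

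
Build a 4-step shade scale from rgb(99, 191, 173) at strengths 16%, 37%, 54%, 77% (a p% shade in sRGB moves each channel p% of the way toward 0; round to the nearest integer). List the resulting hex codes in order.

#53A091, #3E786D, #2E5850, #172C28

16%: (99 − 15.84 = 83.16→83, 191 − 30.56 = 160.44→160, 173 − 27.68 = 145.32→145) → #53A091
37%: (99 − 36.63 = 62.37→62, 191 − 70.67 = 120.33→120, 173 − 64.01 = 108.99→109) → #3E786D
54%: (99 − 53.46 = 45.54→46, 191 − 103.14 = 87.86→88, 173 − 93.42 = 79.58→80) → #2E5850
77%: (99 − 76.23 = 22.77→23, 191 − 147.07 = 43.93→44, 173 − 133.21 = 39.79→40) → #172C28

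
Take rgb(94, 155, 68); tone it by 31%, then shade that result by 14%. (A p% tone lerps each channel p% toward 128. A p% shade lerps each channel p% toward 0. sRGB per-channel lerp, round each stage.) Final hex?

#5a7e4b

Lerp each channel 31% toward 128:
  R: 94 + 0.31×(128−94) = 94 + 10.54 = 104.54 → 105
  G: 155 − 8.37 = 146.63 → 147
  B: 68 + 0.31×(128−68) = 68 + 18.6 = 86.6 → 87
After the tone: rgb(105, 147, 87) = #699357.
Lerp each channel 14% toward 0:
  R: 105 + 0.14×(0−105) = 105 − 14.7 = 90.3 → 90
  G: 147 − 20.58 = 126.42 → 126
  B: 87 + 0.14×(0−87) = 87 − 12.18 = 74.82 → 75
rgb(90, 126, 75) = #5a7e4b.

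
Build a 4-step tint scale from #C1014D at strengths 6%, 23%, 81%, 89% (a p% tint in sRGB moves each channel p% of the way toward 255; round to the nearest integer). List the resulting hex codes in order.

#C1014D is rgb(193, 1, 77).
6%: (193 + 3.72 = 196.72→197, 1 + 15.24 = 16.24→16, 77 + 10.68 = 87.68→88) → #C51058
23%: (193 + 14.26 = 207.26→207, 1 + 58.42 = 59.42→59, 77 + 40.94 = 117.94→118) → #CF3B76
81%: (193 + 50.22 = 243.22→243, 1 + 205.74 = 206.74→207, 77 + 144.18 = 221.18→221) → #F3CFDD
89%: (193 + 55.18 = 248.18→248, 1 + 226.06 = 227.06→227, 77 + 158.42 = 235.42→235) → #F8E3EB

#C51058, #CF3B76, #F3CFDD, #F8E3EB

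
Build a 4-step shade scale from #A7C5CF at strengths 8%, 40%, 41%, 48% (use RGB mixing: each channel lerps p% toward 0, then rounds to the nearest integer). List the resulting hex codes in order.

#A7C5CF is rgb(167, 197, 207).
8%: (167 − 13.36 = 153.64→154, 197 − 15.76 = 181.24→181, 207 − 16.56 = 190.44→190) → #9AB5BE
40%: (167 − 66.8 = 100.2→100, 197 − 78.8 = 118.2→118, 207 − 82.8 = 124.2→124) → #64767C
41%: (167 − 68.47 = 98.53→99, 197 − 80.77 = 116.23→116, 207 − 84.87 = 122.13→122) → #63747A
48%: (167 − 80.16 = 86.84→87, 197 − 94.56 = 102.44→102, 207 − 99.36 = 107.64→108) → #57666C

#9AB5BE, #64767C, #63747A, #57666C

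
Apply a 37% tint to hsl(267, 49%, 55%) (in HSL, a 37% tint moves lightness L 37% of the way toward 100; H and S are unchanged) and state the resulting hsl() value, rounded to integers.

L moves 37% from 55 toward 100: 55 + 16.65 = 71.65 → 72.
H and S are unchanged.

hsl(267, 49%, 72%)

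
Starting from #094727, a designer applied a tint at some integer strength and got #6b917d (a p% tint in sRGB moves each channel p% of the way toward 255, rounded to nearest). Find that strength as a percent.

40%

#094727 is rgb(9, 71, 39); #6b917d is rgb(107, 145, 125).
On the R channel (widest range): 107 ≈ 9 + (p/100)(255 − 9), so p ≈ 100×(107 − 9)/(255 − 9) = 9800/246 = 39.84.
p = 40 reproduces all three channels after rounding.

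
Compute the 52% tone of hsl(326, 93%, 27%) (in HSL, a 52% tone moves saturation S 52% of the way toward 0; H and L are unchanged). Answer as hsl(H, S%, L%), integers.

hsl(326, 45%, 27%)

S moves 52% from 93 toward 0: 93 − 48.36 = 44.64 → 45.
H and L are unchanged.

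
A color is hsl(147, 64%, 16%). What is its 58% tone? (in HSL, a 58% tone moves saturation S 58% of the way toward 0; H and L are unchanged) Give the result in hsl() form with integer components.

hsl(147, 27%, 16%)

S moves 58% from 64 toward 0: 64 − 37.12 = 26.88 → 27.
H and L are unchanged.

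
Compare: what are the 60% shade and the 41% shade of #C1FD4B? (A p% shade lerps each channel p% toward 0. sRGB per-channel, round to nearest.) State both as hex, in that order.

#4D651E, #72952C

#C1FD4B is rgb(193, 253, 75).
60% shade:
  R: 193 + 0.6×(0−193) = 193 − 115.8 = 77.2 → 77
  G: 253 − 151.8 = 101.2 → 101
  B: 75 − 45 = 30 → 30
  → #4D651E
41% shade:
  R: 193 − 79.13 = 113.87 → 114
  G: 253 + 0.41×(0−253) = 253 − 103.73 = 149.27 → 149
  B: 75 − 30.75 = 44.25 → 44
  → #72952C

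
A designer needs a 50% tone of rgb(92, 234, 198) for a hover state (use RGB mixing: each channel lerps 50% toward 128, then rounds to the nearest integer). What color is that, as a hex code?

#6eb5a3

A 50% tone moves each channel 50% toward 128:
  R: 92 + 18 = 110 → 110
  G: 234 − 53 = 181 → 181
  B: 198 + 0.5×(128−198) = 198 − 35 = 163 → 163
rgb(110, 181, 163) = #6eb5a3.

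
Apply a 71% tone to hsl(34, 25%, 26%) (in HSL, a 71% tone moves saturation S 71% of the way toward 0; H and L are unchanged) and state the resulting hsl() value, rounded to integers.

hsl(34, 7%, 26%)

S moves 71% from 25 toward 0: 25 − 17.75 = 7.25 → 7.
H and L are unchanged.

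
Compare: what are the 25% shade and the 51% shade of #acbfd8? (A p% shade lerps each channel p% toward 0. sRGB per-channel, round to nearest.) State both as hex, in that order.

#818fa2, #545e6a

#acbfd8 is rgb(172, 191, 216).
25% shade:
  R: 172 − 43 = 129 → 129
  G: 191 + 0.25×(0−191) = 191 − 47.75 = 143.25 → 143
  B: 216 − 54 = 162 → 162
  → #818fa2
51% shade:
  R: 172 + 0.51×(0−172) = 172 − 87.72 = 84.28 → 84
  G: 191 − 97.41 = 93.59 → 94
  B: 216 + 0.51×(0−216) = 216 − 110.16 = 105.84 → 106
  → #545e6a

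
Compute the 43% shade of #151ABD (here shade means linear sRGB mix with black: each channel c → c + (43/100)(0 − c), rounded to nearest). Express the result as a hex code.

#151ABD is rgb(21, 26, 189).
Lerp each channel 43% toward 0:
  R: 21 − 9.03 = 11.97 → 12
  G: 26 + 0.43×(0−26) = 26 − 11.18 = 14.82 → 15
  B: 189 − 81.27 = 107.73 → 108
rgb(12, 15, 108) = #0C0F6C.

#0C0F6C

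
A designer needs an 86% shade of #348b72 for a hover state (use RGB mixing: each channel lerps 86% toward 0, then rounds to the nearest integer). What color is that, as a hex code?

#348b72 is rgb(52, 139, 114).
Lerp each channel 86% toward 0:
  R: 52 − 44.72 = 7.28 → 7
  G: 139 − 119.54 = 19.46 → 19
  B: 114 + 0.86×(0−114) = 114 − 98.04 = 15.96 → 16
rgb(7, 19, 16) = #071310.

#071310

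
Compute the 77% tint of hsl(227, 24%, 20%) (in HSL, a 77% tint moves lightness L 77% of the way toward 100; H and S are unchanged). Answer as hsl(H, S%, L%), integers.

hsl(227, 24%, 82%)

L moves 77% from 20 toward 100: 20 + 61.6 = 81.6 → 82.
H and S are unchanged.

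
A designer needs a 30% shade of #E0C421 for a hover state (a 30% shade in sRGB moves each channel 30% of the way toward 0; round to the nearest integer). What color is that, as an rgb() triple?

#E0C421 is rgb(224, 196, 33).
Lerp each channel 30% toward 0:
  R: 224 + 0.3×(0−224) = 224 − 67.2 = 156.8 → 157
  G: 196 − 58.8 = 137.2 → 137
  B: 33 + 0.3×(0−33) = 33 − 9.9 = 23.1 → 23

rgb(157, 137, 23)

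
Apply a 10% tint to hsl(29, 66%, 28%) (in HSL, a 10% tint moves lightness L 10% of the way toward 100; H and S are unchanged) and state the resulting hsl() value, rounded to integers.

hsl(29, 66%, 35%)

L moves 10% from 28 toward 100: 28 + 7.2 = 35.2 → 35.
H and S are unchanged.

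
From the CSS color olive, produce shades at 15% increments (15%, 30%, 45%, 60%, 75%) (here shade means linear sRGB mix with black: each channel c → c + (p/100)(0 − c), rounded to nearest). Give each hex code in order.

#6d6d00, #5a5a00, #464600, #333300, #202000

CSS olive is rgb(128, 128, 0).
15%: (128 − 19.2 = 108.8→109, 128 − 19.2 = 108.8→109, 0→0) → #6d6d00
30%: (128 − 38.4 = 89.6→90, 128 − 38.4 = 89.6→90, 0→0) → #5a5a00
45%: (128 − 57.6 = 70.4→70, 128 − 57.6 = 70.4→70, 0→0) → #464600
60%: (128 − 76.8 = 51.2→51, 128 − 76.8 = 51.2→51, 0→0) → #333300
75%: (128 − 96 = 32→32, 128 − 96 = 32→32, 0→0) → #202000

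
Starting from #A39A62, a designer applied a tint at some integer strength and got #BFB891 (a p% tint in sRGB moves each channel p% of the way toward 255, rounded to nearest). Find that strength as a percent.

30%

#A39A62 is rgb(163, 154, 98); #BFB891 is rgb(191, 184, 145).
On the B channel (widest range): 145 ≈ 98 + (p/100)(255 − 98), so p ≈ 100×(145 − 98)/(255 − 98) = 4700/157 = 29.94.
p = 30 reproduces all three channels after rounding.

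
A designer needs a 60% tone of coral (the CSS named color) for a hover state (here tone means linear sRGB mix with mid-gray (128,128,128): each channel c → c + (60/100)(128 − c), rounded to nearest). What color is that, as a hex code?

#B3806D

CSS coral is rgb(255, 127, 80).
A 60% tone moves each channel 60% toward 128:
  R: 255 − 76.2 = 178.8 → 179
  G: 127 + 0.6×(128−127) = 127 + 0.6 = 127.6 → 128
  B: 80 + 28.8 = 108.8 → 109
rgb(179, 128, 109) = #B3806D.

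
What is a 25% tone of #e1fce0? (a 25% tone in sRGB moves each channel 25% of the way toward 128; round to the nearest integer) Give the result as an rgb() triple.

rgb(201, 221, 200)

#e1fce0 is rgb(225, 252, 224).
Lerp each channel 25% toward 128:
  R: 225 + 0.25×(128−225) = 225 − 24.25 = 200.75 → 201
  G: 252 − 31 = 221 → 221
  B: 224 + 0.25×(128−224) = 224 − 24 = 200 → 200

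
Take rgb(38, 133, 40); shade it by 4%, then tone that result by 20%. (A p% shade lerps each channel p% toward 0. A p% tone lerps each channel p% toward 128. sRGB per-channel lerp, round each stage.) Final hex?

Lerp each channel 4% toward 0:
  R: 38 − 1.52 = 36.48 → 36
  G: 133 + 0.04×(0−133) = 133 − 5.32 = 127.68 → 128
  B: 40 − 1.6 = 38.4 → 38
After the shade: rgb(36, 128, 38) = #248026.
Per channel, c → c + 0.2(128 − c):
  R: 36 + 18.4 = 54.4 → 54
  G: 128 + 0 = 128 → 128
  B: 38 + 0.2×(128−38) = 38 + 18 = 56 → 56
rgb(54, 128, 56) = #368038.

#368038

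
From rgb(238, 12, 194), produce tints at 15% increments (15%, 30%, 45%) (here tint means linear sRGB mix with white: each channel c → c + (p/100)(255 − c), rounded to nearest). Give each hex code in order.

#F130CB, #F355D4, #F679DD

15%: (238 + 2.55 = 240.55→241, 12 + 36.45 = 48.45→48, 194 + 9.15 = 203.15→203) → #F130CB
30%: (238 + 5.1 = 243.1→243, 12 + 72.9 = 84.9→85, 194 + 18.3 = 212.3→212) → #F355D4
45%: (238 + 7.65 = 245.65→246, 12 + 109.35 = 121.35→121, 194 + 27.45 = 221.45→221) → #F679DD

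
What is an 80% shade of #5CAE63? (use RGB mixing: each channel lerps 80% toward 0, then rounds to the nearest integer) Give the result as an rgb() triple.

#5CAE63 is rgb(92, 174, 99).
An 80% shade moves each channel 80% toward 0:
  R: 92 + 0.8×(0−92) = 92 − 73.6 = 18.4 → 18
  G: 174 + 0.8×(0−174) = 174 − 139.2 = 34.8 → 35
  B: 99 + 0.8×(0−99) = 99 − 79.2 = 19.8 → 20

rgb(18, 35, 20)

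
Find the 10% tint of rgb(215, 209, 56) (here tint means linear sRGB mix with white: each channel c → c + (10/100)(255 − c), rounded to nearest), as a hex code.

Per channel, c → c + 0.1(255 − c):
  R: 215 + 0.1×(255−215) = 215 + 4 = 219 → 219
  G: 209 + 4.6 = 213.6 → 214
  B: 56 + 0.1×(255−56) = 56 + 19.9 = 75.9 → 76
rgb(219, 214, 76) = #DBD64C.

#DBD64C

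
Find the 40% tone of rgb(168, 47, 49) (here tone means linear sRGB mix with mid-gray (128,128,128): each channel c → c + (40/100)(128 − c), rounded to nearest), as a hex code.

A 40% tone moves each channel 40% toward 128:
  R: 168 + 0.4×(128−168) = 168 − 16 = 152 → 152
  G: 47 + 32.4 = 79.4 → 79
  B: 49 + 0.4×(128−49) = 49 + 31.6 = 80.6 → 81
rgb(152, 79, 81) = #984F51.

#984F51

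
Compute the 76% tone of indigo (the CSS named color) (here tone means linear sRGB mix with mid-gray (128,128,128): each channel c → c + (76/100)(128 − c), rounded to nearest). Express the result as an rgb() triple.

rgb(115, 97, 128)

CSS indigo is rgb(75, 0, 130).
A 76% tone moves each channel 76% toward 128:
  R: 75 + 40.28 = 115.28 → 115
  G: 0 + 0.76×(128−0) = 0 + 97.28 = 97.28 → 97
  B: 130 + 0.76×(128−130) = 130 − 1.52 = 128.48 → 128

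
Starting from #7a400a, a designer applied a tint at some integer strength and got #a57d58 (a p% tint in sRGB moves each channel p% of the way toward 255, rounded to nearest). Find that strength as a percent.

32%

#7a400a is rgb(122, 64, 10); #a57d58 is rgb(165, 125, 88).
On the B channel (widest range): 88 ≈ 10 + (p/100)(255 − 10), so p ≈ 100×(88 − 10)/(255 − 10) = 7800/245 = 31.84.
p = 32 reproduces all three channels after rounding.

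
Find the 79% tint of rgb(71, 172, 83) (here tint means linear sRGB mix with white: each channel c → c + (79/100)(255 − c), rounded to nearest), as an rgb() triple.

rgb(216, 238, 219)

Per channel, c → c + 0.79(255 − c):
  R: 71 + 145.36 = 216.36 → 216
  G: 172 + 0.79×(255−172) = 172 + 65.57 = 237.57 → 238
  B: 83 + 0.79×(255−83) = 83 + 135.88 = 218.88 → 219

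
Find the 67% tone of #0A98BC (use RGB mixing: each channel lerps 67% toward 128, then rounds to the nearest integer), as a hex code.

#0A98BC is rgb(10, 152, 188).
Lerp each channel 67% toward 128:
  R: 10 + 79.06 = 89.06 → 89
  G: 152 − 16.08 = 135.92 → 136
  B: 188 + 0.67×(128−188) = 188 − 40.2 = 147.8 → 148
rgb(89, 136, 148) = #598894.

#598894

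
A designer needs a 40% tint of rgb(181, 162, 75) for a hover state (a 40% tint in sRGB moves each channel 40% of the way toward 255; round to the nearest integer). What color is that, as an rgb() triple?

Lerp each channel 40% toward 255:
  R: 181 + 29.6 = 210.6 → 211
  G: 162 + 37.2 = 199.2 → 199
  B: 75 + 0.4×(255−75) = 75 + 72 = 147 → 147

rgb(211, 199, 147)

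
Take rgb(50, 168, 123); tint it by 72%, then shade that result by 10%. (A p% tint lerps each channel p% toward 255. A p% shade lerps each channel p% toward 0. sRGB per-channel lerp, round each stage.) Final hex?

#B2D0C4

A 72% tint moves each channel 72% toward 255:
  R: 50 + 0.72×(255−50) = 50 + 147.6 = 197.6 → 198
  G: 168 + 62.64 = 230.64 → 231
  B: 123 + 95.04 = 218.04 → 218
After the tint: rgb(198, 231, 218) = #C6E7DA.
Lerp each channel 10% toward 0:
  R: 198 + 0.1×(0−198) = 198 − 19.8 = 178.2 → 178
  G: 231 + 0.1×(0−231) = 231 − 23.1 = 207.9 → 208
  B: 218 − 21.8 = 196.2 → 196
rgb(178, 208, 196) = #B2D0C4.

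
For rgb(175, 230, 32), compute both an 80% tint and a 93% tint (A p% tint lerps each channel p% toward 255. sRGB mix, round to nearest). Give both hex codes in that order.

80% tint:
  R: 175 + 0.8×(255−175) = 175 + 64 = 239 → 239
  G: 230 + 0.8×(255−230) = 230 + 20 = 250 → 250
  B: 32 + 0.8×(255−32) = 32 + 178.4 = 210.4 → 210
  → #EFFAD2
93% tint:
  R: 175 + 0.93×(255−175) = 175 + 74.4 = 249.4 → 249
  G: 230 + 0.93×(255−230) = 230 + 23.25 = 253.25 → 253
  B: 32 + 0.93×(255−32) = 32 + 207.39 = 239.39 → 239
  → #F9FDEF

#EFFAD2, #F9FDEF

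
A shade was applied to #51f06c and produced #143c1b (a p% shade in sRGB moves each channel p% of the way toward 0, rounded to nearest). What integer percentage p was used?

#51f06c is rgb(81, 240, 108); #143c1b is rgb(20, 60, 27).
On the G channel (widest range): 60 ≈ 240 + (p/100)(0 − 240), so p ≈ 100×(60 − 240)/(0 − 240) = -18000/-240 = 75.00.
p = 75 reproduces all three channels after rounding.

75%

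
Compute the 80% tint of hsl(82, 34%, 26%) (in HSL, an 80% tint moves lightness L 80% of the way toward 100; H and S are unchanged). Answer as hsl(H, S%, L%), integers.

L moves 80% from 26 toward 100: 26 + 59.2 = 85.2 → 85.
H and S are unchanged.

hsl(82, 34%, 85%)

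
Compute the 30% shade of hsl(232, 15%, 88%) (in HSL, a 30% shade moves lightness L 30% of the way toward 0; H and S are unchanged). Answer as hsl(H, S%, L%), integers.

hsl(232, 15%, 62%)

L moves 30% from 88 toward 0: 88 − 26.4 = 61.6 → 62.
H and S are unchanged.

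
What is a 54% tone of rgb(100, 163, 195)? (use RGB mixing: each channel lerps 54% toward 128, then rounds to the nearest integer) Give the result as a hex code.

#73909f

Lerp each channel 54% toward 128:
  R: 100 + 0.54×(128−100) = 100 + 15.12 = 115.12 → 115
  G: 163 − 18.9 = 144.1 → 144
  B: 195 − 36.18 = 158.82 → 159
rgb(115, 144, 159) = #73909f.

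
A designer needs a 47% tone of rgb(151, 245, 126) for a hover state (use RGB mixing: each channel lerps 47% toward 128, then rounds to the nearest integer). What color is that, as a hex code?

Lerp each channel 47% toward 128:
  R: 151 + 0.47×(128−151) = 151 − 10.81 = 140.19 → 140
  G: 245 + 0.47×(128−245) = 245 − 54.99 = 190.01 → 190
  B: 126 + 0.47×(128−126) = 126 + 0.94 = 126.94 → 127
rgb(140, 190, 127) = #8CBE7F.

#8CBE7F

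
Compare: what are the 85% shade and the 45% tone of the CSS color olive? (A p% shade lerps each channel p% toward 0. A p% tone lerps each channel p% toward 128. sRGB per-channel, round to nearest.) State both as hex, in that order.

CSS olive is rgb(128, 128, 0).
85% shade:
  R: 128 + 0.85×(0−128) = 128 − 108.8 = 19.2 → 19
  G: 128 + 0.85×(0−128) = 128 − 108.8 = 19.2 → 19
  B: 0 + 0.85×(0−0) = 0 + 0 = 0 → 0
  → #131300
45% tone:
  R: 128 + 0 = 128 → 128
  G: 128 + 0.45×(128−128) = 128 + 0 = 128 → 128
  B: 0 + 57.6 = 57.6 → 58
  → #80803A

#131300, #80803A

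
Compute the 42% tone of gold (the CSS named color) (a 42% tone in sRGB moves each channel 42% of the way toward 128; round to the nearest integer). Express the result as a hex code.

CSS gold is rgb(255, 215, 0).
Lerp each channel 42% toward 128:
  R: 255 + 0.42×(128−255) = 255 − 53.34 = 201.66 → 202
  G: 215 + 0.42×(128−215) = 215 − 36.54 = 178.46 → 178
  B: 0 + 0.42×(128−0) = 0 + 53.76 = 53.76 → 54
rgb(202, 178, 54) = #CAB236.

#CAB236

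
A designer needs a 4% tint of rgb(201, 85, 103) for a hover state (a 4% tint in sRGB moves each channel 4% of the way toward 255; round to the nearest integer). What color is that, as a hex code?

#CB5C6D

Lerp each channel 4% toward 255:
  R: 201 + 0.04×(255−201) = 201 + 2.16 = 203.16 → 203
  G: 85 + 0.04×(255−85) = 85 + 6.8 = 91.8 → 92
  B: 103 + 6.08 = 109.08 → 109
rgb(203, 92, 109) = #CB5C6D.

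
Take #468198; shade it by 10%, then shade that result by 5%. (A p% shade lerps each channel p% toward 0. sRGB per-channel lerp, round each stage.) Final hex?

#468198 is rgb(70, 129, 152).
Lerp each channel 10% toward 0:
  R: 70 + 0.1×(0−70) = 70 − 7 = 63 → 63
  G: 129 + 0.1×(0−129) = 129 − 12.9 = 116.1 → 116
  B: 152 + 0.1×(0−152) = 152 − 15.2 = 136.8 → 137
After the shade: rgb(63, 116, 137) = #3F7489.
Per channel, c → c + 0.05(0 − c):
  R: 63 − 3.15 = 59.85 → 60
  G: 116 − 5.8 = 110.2 → 110
  B: 137 + 0.05×(0−137) = 137 − 6.85 = 130.15 → 130
rgb(60, 110, 130) = #3C6E82.

#3C6E82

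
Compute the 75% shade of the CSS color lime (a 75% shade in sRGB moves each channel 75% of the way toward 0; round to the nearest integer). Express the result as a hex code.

#004000

CSS lime is rgb(0, 255, 0).
A 75% shade moves each channel 75% toward 0:
  R: 0 + 0.75×(0−0) = 0 + 0 = 0 → 0
  G: 255 + 0.75×(0−255) = 255 − 191.25 = 63.75 → 64
  B: 0 + 0 = 0 → 0
rgb(0, 64, 0) = #004000.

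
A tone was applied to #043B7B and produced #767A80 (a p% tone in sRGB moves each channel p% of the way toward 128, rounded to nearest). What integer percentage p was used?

#043B7B is rgb(4, 59, 123); #767A80 is rgb(118, 122, 128).
On the R channel (widest range): 118 ≈ 4 + (p/100)(128 − 4), so p ≈ 100×(118 − 4)/(128 − 4) = 11400/124 = 91.94.
p = 92 reproduces all three channels after rounding.

92%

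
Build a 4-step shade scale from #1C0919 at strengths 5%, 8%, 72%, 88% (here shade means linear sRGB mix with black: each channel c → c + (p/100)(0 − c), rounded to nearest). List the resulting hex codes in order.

#1C0919 is rgb(28, 9, 25).
5%: (28 − 1.4 = 26.6→27, 9→9, 25 − 1.25 = 23.75→24) → #1B0918
8%: (28 − 2.24 = 25.76→26, 9 − 0.72 = 8.28→8, 25 − 2 = 23→23) → #1A0817
72%: (28 − 20.16 = 7.84→8, 9 − 6.48 = 2.52→3, 25 − 18 = 7→7) → #080307
88%: (28 − 24.64 = 3.36→3, 9 − 7.92 = 1.08→1, 25 − 22 = 3→3) → #030103

#1B0918, #1A0817, #080307, #030103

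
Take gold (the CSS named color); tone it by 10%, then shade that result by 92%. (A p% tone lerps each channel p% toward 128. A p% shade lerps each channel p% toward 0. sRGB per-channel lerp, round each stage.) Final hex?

CSS gold is rgb(255, 215, 0).
A 10% tone moves each channel 10% toward 128:
  R: 255 − 12.7 = 242.3 → 242
  G: 215 + 0.1×(128−215) = 215 − 8.7 = 206.3 → 206
  B: 0 + 0.1×(128−0) = 0 + 12.8 = 12.8 → 13
After the tone: rgb(242, 206, 13) = #f2ce0d.
A 92% shade moves each channel 92% toward 0:
  R: 242 + 0.92×(0−242) = 242 − 222.64 = 19.36 → 19
  G: 206 + 0.92×(0−206) = 206 − 189.52 = 16.48 → 16
  B: 13 + 0.92×(0−13) = 13 − 11.96 = 1.04 → 1
rgb(19, 16, 1) = #131001.

#131001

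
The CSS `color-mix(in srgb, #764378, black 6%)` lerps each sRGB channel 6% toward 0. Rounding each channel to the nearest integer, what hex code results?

#764378 is rgb(118, 67, 120).
Per channel, c → c + 0.06(0 − c):
  R: 118 + 0.06×(0−118) = 118 − 7.08 = 110.92 → 111
  G: 67 − 4.02 = 62.98 → 63
  B: 120 + 0.06×(0−120) = 120 − 7.2 = 112.8 → 113
rgb(111, 63, 113) = #6F3F71.

#6F3F71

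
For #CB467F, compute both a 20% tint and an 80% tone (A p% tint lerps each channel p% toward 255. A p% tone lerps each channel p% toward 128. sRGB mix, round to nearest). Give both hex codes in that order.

#D56B99, #8F7480

#CB467F is rgb(203, 70, 127).
20% tint:
  R: 203 + 10.4 = 213.4 → 213
  G: 70 + 0.2×(255−70) = 70 + 37 = 107 → 107
  B: 127 + 0.2×(255−127) = 127 + 25.6 = 152.6 → 153
  → #D56B99
80% tone:
  R: 203 − 60 = 143 → 143
  G: 70 + 46.4 = 116.4 → 116
  B: 127 + 0.8 = 127.8 → 128
  → #8F7480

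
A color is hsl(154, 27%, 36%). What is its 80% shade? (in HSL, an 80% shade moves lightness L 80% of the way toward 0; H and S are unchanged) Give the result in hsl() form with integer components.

L moves 80% from 36 toward 0: 36 − 28.8 = 7.2 → 7.
H and S are unchanged.

hsl(154, 27%, 7%)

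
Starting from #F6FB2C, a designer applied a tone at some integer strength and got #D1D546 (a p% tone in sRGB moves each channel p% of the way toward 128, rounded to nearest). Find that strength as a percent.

#F6FB2C is rgb(246, 251, 44); #D1D546 is rgb(209, 213, 70).
On the G channel (widest range): 213 ≈ 251 + (p/100)(128 − 251), so p ≈ 100×(213 − 251)/(128 − 251) = -3800/-123 = 30.89.
p = 31 reproduces all three channels after rounding.

31%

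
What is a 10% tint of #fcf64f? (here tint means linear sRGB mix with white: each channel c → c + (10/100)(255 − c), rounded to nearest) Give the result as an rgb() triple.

#fcf64f is rgb(252, 246, 79).
Per channel, c → c + 0.1(255 − c):
  R: 252 + 0.1×(255−252) = 252 + 0.3 = 252.3 → 252
  G: 246 + 0.9 = 246.9 → 247
  B: 79 + 17.6 = 96.6 → 97

rgb(252, 247, 97)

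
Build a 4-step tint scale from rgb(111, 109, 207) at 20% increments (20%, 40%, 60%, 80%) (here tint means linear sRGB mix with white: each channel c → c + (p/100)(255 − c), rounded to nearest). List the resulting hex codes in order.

20%: (111 + 28.8 = 139.8→140, 109 + 29.2 = 138.2→138, 207 + 9.6 = 216.6→217) → #8C8AD9
40%: (111 + 57.6 = 168.6→169, 109 + 58.4 = 167.4→167, 207 + 19.2 = 226.2→226) → #A9A7E2
60%: (111 + 86.4 = 197.4→197, 109 + 87.6 = 196.6→197, 207 + 28.8 = 235.8→236) → #C5C5EC
80%: (111 + 115.2 = 226.2→226, 109 + 116.8 = 225.8→226, 207 + 38.4 = 245.4→245) → #E2E2F5

#8C8AD9, #A9A7E2, #C5C5EC, #E2E2F5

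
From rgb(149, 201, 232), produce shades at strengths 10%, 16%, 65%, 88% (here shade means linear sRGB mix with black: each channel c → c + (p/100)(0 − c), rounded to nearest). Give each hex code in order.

10%: (149 − 14.9 = 134.1→134, 201 − 20.1 = 180.9→181, 232 − 23.2 = 208.8→209) → #86b5d1
16%: (149 − 23.84 = 125.16→125, 201 − 32.16 = 168.84→169, 232 − 37.12 = 194.88→195) → #7da9c3
65%: (149 − 96.85 = 52.15→52, 201 − 130.65 = 70.35→70, 232 − 150.8 = 81.2→81) → #344651
88%: (149 − 131.12 = 17.88→18, 201 − 176.88 = 24.12→24, 232 − 204.16 = 27.84→28) → #12181c

#86b5d1, #7da9c3, #344651, #12181c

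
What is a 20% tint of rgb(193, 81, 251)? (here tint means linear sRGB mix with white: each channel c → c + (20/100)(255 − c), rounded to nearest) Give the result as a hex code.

A 20% tint moves each channel 20% toward 255:
  R: 193 + 0.2×(255−193) = 193 + 12.4 = 205.4 → 205
  G: 81 + 0.2×(255−81) = 81 + 34.8 = 115.8 → 116
  B: 251 + 0.2×(255−251) = 251 + 0.8 = 251.8 → 252
rgb(205, 116, 252) = #CD74FC.

#CD74FC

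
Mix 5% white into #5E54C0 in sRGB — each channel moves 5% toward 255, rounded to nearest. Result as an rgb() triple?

#5E54C0 is rgb(94, 84, 192).
A 5% tint moves each channel 5% toward 255:
  R: 94 + 0.05×(255−94) = 94 + 8.05 = 102.05 → 102
  G: 84 + 0.05×(255−84) = 84 + 8.55 = 92.55 → 93
  B: 192 + 0.05×(255−192) = 192 + 3.15 = 195.15 → 195

rgb(102, 93, 195)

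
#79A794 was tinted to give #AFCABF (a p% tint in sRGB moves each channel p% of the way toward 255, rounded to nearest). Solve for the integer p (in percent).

40%

#79A794 is rgb(121, 167, 148); #AFCABF is rgb(175, 202, 191).
On the R channel (widest range): 175 ≈ 121 + (p/100)(255 − 121), so p ≈ 100×(175 − 121)/(255 − 121) = 5400/134 = 40.30.
p = 40 reproduces all three channels after rounding.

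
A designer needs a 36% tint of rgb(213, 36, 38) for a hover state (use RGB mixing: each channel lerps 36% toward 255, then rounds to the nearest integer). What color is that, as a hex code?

#e47374

Lerp each channel 36% toward 255:
  R: 213 + 0.36×(255−213) = 213 + 15.12 = 228.12 → 228
  G: 36 + 0.36×(255−36) = 36 + 78.84 = 114.84 → 115
  B: 38 + 78.12 = 116.12 → 116
rgb(228, 115, 116) = #e47374.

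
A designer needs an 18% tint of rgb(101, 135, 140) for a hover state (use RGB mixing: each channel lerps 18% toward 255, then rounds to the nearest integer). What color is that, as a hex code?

An 18% tint moves each channel 18% toward 255:
  R: 101 + 0.18×(255−101) = 101 + 27.72 = 128.72 → 129
  G: 135 + 0.18×(255−135) = 135 + 21.6 = 156.6 → 157
  B: 140 + 0.18×(255−140) = 140 + 20.7 = 160.7 → 161
rgb(129, 157, 161) = #819DA1.

#819DA1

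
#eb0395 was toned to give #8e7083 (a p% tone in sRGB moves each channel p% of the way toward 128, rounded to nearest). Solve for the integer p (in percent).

#eb0395 is rgb(235, 3, 149); #8e7083 is rgb(142, 112, 131).
On the G channel (widest range): 112 ≈ 3 + (p/100)(128 − 3), so p ≈ 100×(112 − 3)/(128 − 3) = 10900/125 = 87.20.
p = 87 reproduces all three channels after rounding.

87%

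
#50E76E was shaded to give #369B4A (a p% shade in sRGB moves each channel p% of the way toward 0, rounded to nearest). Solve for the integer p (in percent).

33%

#50E76E is rgb(80, 231, 110); #369B4A is rgb(54, 155, 74).
On the G channel (widest range): 155 ≈ 231 + (p/100)(0 − 231), so p ≈ 100×(155 − 231)/(0 − 231) = -7600/-231 = 32.90.
p = 33 reproduces all three channels after rounding.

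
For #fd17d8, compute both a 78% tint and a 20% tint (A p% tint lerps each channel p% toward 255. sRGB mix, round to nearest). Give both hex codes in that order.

#ffccf6, #fd45e0

#fd17d8 is rgb(253, 23, 216).
78% tint:
  R: 253 + 0.78×(255−253) = 253 + 1.56 = 254.56 → 255
  G: 23 + 0.78×(255−23) = 23 + 180.96 = 203.96 → 204
  B: 216 + 0.78×(255−216) = 216 + 30.42 = 246.42 → 246
  → #ffccf6
20% tint:
  R: 253 + 0.4 = 253.4 → 253
  G: 23 + 46.4 = 69.4 → 69
  B: 216 + 7.8 = 223.8 → 224
  → #fd45e0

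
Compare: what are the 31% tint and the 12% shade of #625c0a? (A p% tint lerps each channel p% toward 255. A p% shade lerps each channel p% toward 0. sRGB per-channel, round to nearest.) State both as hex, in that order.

#625c0a is rgb(98, 92, 10).
31% tint:
  R: 98 + 0.31×(255−98) = 98 + 48.67 = 146.67 → 147
  G: 92 + 0.31×(255−92) = 92 + 50.53 = 142.53 → 143
  B: 10 + 0.31×(255−10) = 10 + 75.95 = 85.95 → 86
  → #938f56
12% shade:
  R: 98 − 11.76 = 86.24 → 86
  G: 92 + 0.12×(0−92) = 92 − 11.04 = 80.96 → 81
  B: 10 + 0.12×(0−10) = 10 − 1.2 = 8.8 → 9
  → #565109

#938f56, #565109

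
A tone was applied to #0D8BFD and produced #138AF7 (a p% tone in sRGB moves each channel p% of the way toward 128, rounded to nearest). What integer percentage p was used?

#0D8BFD is rgb(13, 139, 253); #138AF7 is rgb(19, 138, 247).
On the B channel (widest range): 247 ≈ 253 + (p/100)(128 − 253), so p ≈ 100×(247 − 253)/(128 − 253) = -600/-125 = 4.80.
p = 5 reproduces all three channels after rounding.

5%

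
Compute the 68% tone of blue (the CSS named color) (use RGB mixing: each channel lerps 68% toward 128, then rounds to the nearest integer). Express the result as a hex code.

#5757A9

CSS blue is rgb(0, 0, 255).
Lerp each channel 68% toward 128:
  R: 0 + 87.04 = 87.04 → 87
  G: 0 + 0.68×(128−0) = 0 + 87.04 = 87.04 → 87
  B: 255 + 0.68×(128−255) = 255 − 86.36 = 168.64 → 169
rgb(87, 87, 169) = #5757A9.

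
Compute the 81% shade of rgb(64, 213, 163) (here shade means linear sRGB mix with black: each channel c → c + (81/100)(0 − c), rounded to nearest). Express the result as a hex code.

#0c281f

Lerp each channel 81% toward 0:
  R: 64 + 0.81×(0−64) = 64 − 51.84 = 12.16 → 12
  G: 213 + 0.81×(0−213) = 213 − 172.53 = 40.47 → 40
  B: 163 + 0.81×(0−163) = 163 − 132.03 = 30.97 → 31
rgb(12, 40, 31) = #0c281f.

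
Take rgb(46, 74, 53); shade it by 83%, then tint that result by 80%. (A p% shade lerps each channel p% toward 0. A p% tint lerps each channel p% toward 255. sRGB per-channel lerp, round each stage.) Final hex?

Lerp each channel 83% toward 0:
  R: 46 + 0.83×(0−46) = 46 − 38.18 = 7.82 → 8
  G: 74 + 0.83×(0−74) = 74 − 61.42 = 12.58 → 13
  B: 53 − 43.99 = 9.01 → 9
After the shade: rgb(8, 13, 9) = #080d09.
An 80% tint moves each channel 80% toward 255:
  R: 8 + 0.8×(255−8) = 8 + 197.6 = 205.6 → 206
  G: 13 + 193.6 = 206.6 → 207
  B: 9 + 0.8×(255−9) = 9 + 196.8 = 205.8 → 206
rgb(206, 207, 206) = #cecfce.

#cecfce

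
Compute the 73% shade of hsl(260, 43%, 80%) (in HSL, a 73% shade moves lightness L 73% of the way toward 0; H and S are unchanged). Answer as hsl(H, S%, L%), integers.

hsl(260, 43%, 22%)

L moves 73% from 80 toward 0: 80 − 58.4 = 21.6 → 22.
H and S are unchanged.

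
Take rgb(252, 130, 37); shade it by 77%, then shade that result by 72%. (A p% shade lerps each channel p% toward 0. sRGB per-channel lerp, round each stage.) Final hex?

#100803

Lerp each channel 77% toward 0:
  R: 252 − 194.04 = 57.96 → 58
  G: 130 + 0.77×(0−130) = 130 − 100.1 = 29.9 → 30
  B: 37 − 28.49 = 8.51 → 9
After the shade: rgb(58, 30, 9) = #3A1E09.
A 72% shade moves each channel 72% toward 0:
  R: 58 + 0.72×(0−58) = 58 − 41.76 = 16.24 → 16
  G: 30 − 21.6 = 8.4 → 8
  B: 9 + 0.72×(0−9) = 9 − 6.48 = 2.52 → 3
rgb(16, 8, 3) = #100803.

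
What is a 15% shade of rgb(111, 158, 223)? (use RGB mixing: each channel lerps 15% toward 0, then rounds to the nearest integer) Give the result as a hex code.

A 15% shade moves each channel 15% toward 0:
  R: 111 − 16.65 = 94.35 → 94
  G: 158 + 0.15×(0−158) = 158 − 23.7 = 134.3 → 134
  B: 223 + 0.15×(0−223) = 223 − 33.45 = 189.55 → 190
rgb(94, 134, 190) = #5e86be.

#5e86be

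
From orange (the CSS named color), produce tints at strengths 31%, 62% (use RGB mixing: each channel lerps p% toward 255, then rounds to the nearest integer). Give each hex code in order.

CSS orange is rgb(255, 165, 0).
31%: (255→255, 165 + 27.9 = 192.9→193, 0 + 79.05 = 79.05→79) → #ffc14f
62%: (255→255, 165 + 55.8 = 220.8→221, 0 + 158.1 = 158.1→158) → #ffdd9e

#ffc14f, #ffdd9e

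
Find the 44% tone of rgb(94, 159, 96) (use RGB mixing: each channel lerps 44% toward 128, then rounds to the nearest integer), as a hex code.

Lerp each channel 44% toward 128:
  R: 94 + 0.44×(128−94) = 94 + 14.96 = 108.96 → 109
  G: 159 + 0.44×(128−159) = 159 − 13.64 = 145.36 → 145
  B: 96 + 0.44×(128−96) = 96 + 14.08 = 110.08 → 110
rgb(109, 145, 110) = #6D916E.

#6D916E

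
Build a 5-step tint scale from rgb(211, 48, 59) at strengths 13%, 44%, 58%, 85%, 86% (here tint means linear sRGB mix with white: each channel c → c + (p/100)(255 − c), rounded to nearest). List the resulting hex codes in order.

#D94B54, #E68B91, #EDA8AD, #F8E0E2, #F9E2E4

13%: (211 + 5.72 = 216.72→217, 48 + 26.91 = 74.91→75, 59 + 25.48 = 84.48→84) → #D94B54
44%: (211 + 19.36 = 230.36→230, 48 + 91.08 = 139.08→139, 59 + 86.24 = 145.24→145) → #E68B91
58%: (211 + 25.52 = 236.52→237, 48 + 120.06 = 168.06→168, 59 + 113.68 = 172.68→173) → #EDA8AD
85%: (211 + 37.4 = 248.4→248, 48 + 175.95 = 223.95→224, 59 + 166.6 = 225.6→226) → #F8E0E2
86%: (211 + 37.84 = 248.84→249, 48 + 178.02 = 226.02→226, 59 + 168.56 = 227.56→228) → #F9E2E4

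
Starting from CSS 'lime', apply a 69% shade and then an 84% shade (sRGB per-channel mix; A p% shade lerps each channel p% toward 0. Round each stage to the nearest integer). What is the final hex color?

CSS lime is rgb(0, 255, 0).
Per channel, c → c + 0.69(0 − c):
  R: 0 + 0.69×(0−0) = 0 + 0 = 0 → 0
  G: 255 + 0.69×(0−255) = 255 − 175.95 = 79.05 → 79
  B: 0 + 0.69×(0−0) = 0 + 0 = 0 → 0
After the shade: rgb(0, 79, 0) = #004F00.
Per channel, c → c + 0.84(0 − c):
  R: 0 + 0 = 0 → 0
  G: 79 + 0.84×(0−79) = 79 − 66.36 = 12.64 → 13
  B: 0 + 0 = 0 → 0
rgb(0, 13, 0) = #000D00.

#000D00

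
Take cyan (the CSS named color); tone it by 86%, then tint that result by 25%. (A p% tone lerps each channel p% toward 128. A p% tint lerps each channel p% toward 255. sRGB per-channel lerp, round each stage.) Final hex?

#92adad

CSS cyan is rgb(0, 255, 255).
Lerp each channel 86% toward 128:
  R: 0 + 0.86×(128−0) = 0 + 110.08 = 110.08 → 110
  G: 255 + 0.86×(128−255) = 255 − 109.22 = 145.78 → 146
  B: 255 + 0.86×(128−255) = 255 − 109.22 = 145.78 → 146
After the tone: rgb(110, 146, 146) = #6e9292.
Per channel, c → c + 0.25(255 − c):
  R: 110 + 0.25×(255−110) = 110 + 36.25 = 146.25 → 146
  G: 146 + 27.25 = 173.25 → 173
  B: 146 + 27.25 = 173.25 → 173
rgb(146, 173, 173) = #92adad.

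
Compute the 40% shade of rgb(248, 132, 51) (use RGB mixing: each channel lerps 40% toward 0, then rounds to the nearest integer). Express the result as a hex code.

Lerp each channel 40% toward 0:
  R: 248 + 0.4×(0−248) = 248 − 99.2 = 148.8 → 149
  G: 132 − 52.8 = 79.2 → 79
  B: 51 + 0.4×(0−51) = 51 − 20.4 = 30.6 → 31
rgb(149, 79, 31) = #954F1F.

#954F1F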